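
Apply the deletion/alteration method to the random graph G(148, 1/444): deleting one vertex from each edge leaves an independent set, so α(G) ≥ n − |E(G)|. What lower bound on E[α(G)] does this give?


E[|E(G)|] = C(148, 2)·p = 10878 · (1/444) = 49/2.
E[α(G)] ≥ n − E[|E(G)|] = 148 − 49/2 = 247/2.
Numerically: ≈ 123.50000.
(This is only a lower bound; the true E[α(G)] may be larger.)

E[α(G)] ≥ 247/2 ≈ 123.50000.


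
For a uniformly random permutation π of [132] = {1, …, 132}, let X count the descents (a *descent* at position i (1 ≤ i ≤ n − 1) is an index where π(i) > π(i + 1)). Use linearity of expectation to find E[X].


Write X = Σ X_I over i = 1, …, 131, with X_I the indicator of one descent.
There are 131 indicators.
For each fixed i, the pair (π(i), π(i+1)) is a uniformly random ordered pair of distinct values from {1, …, 132}; by symmetry P[π(i) > π(i+1)] = 1/2.
By linearity: E[X] = 131 · (1/2) = (132 − 1) · (1/2) = 131/2 ≈ 65.5000.

E[X] = 131/2 = 65.5000.


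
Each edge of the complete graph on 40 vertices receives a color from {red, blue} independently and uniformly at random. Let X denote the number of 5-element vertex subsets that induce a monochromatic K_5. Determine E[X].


Let X = Σ_S X_S over the C(40, 5) = 658008 subsets S of size 5, where X_S = 1 if the K_5 on S is monochromatic.
For a fixed S, the K_5 on S has C(5, 2) = 10 edges. P[all 10 edges red] = (1/2)^10, and likewise for blue, so P[monochromatic] = 2·(1/2)^10 = 2^{1 − 10} = 1/512.
Summing: E[X] = C(40, 5) · 2^{1 − 10} = 658008 · 1/512 = 82251/64.
Numerically: E[X] ≈ 1285.171875.

E[X] = C(40,5)·2^(1−C(5,2)) = 82251/64 ≈ 1285.171875.


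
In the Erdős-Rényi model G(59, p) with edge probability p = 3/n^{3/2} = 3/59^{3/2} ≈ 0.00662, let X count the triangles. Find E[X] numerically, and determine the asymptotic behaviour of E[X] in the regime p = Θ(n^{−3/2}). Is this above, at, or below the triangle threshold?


Number of potential triangles: C(59, 3) = 32509.
Each occurs with probability p³ ≈ (0.00662)³ ≈ 2.90088e-07.
By linearity: E[X] = C(59, 3)·p³ ≈ 32509 · 2.90088e-07 ≈ 0.009.
Since α = 3/2 > 1, p = c/n^{3/2} = o(1/n) is below the triangle threshold p ~ 1/n. Asymptotically E[X] ~ (c³/6)·n^{3(1−α)} = (3³/6)·n^{-1.5} → 0, so by Markov's inequality G has no triangles w.h.p.

E[X] ≈ 0.009; in regime p = Θ(1/n^{3/2}) E[X] tends to 0 (below the triangle threshold p ~ 1/n).


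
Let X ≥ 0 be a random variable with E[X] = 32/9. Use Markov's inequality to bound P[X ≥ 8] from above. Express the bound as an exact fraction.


μ = E[X] = 32/9, a = 8.
Markov: P[X ≥ 8] ≤ μ/a = (32/9)/8 = 4/9.
Numerically: ≈ 0.44444.
(Since a = 8 > μ = 3.55556, the bound 4/9 is < 1 and informative.)

P[X ≥ 8] ≤ 4/9 ≈ 0.44444.


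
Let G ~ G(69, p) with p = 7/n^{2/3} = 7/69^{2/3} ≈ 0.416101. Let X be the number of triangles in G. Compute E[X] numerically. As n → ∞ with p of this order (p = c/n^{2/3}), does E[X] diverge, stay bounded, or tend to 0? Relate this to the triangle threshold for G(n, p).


Number of potential triangles: C(69, 3) = 52394.
Each occurs with probability p³ ≈ (0.416101)³ ≈ 7.20436883e-02.
By linearity: E[X] = C(69, 3)·p³ ≈ 52394 · 7.20436883e-02 ≈ 3774.657005.
Since α = 2/3 < 1, p = c/n^{2/3} ≫ 1/n is above the triangle threshold p ~ 1/n. Asymptotically E[X] ~ (c³/6)·n^{3(1−α)} = (7³/6)·n^{1} → ∞; triangles are abundant w.h.p.

E[X] ≈ 3774.657005; in regime p = Θ(1/n^{2/3}) E[X] diverges (above the triangle threshold p ~ 1/n).


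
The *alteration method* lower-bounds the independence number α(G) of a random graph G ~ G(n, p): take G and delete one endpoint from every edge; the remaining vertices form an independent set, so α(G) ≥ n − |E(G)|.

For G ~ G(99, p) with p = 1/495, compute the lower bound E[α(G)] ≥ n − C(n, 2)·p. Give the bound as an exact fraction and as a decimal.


E[|E(G)|] = C(99, 2)·p = 4851 · (1/495) = 49/5.
E[α(G)] ≥ n − E[|E(G)|] = 99 − 49/5 = 446/5.
Numerically: ≈ 89.20000.
(This is only a lower bound; the true E[α(G)] may be larger.)

E[α(G)] ≥ 446/5 ≈ 89.20000.


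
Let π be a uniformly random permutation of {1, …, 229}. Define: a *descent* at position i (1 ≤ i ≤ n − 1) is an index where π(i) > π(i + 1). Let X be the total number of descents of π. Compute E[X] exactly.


Write X = Σ X_I over i = 1, …, 228, with X_I the indicator of one descent.
There are 228 indicators.
For each fixed i, the pair (π(i), π(i+1)) is a uniformly random ordered pair of distinct values from {1, …, 229}; by symmetry P[π(i) > π(i+1)] = 1/2.
By linearity: E[X] = 228 · (1/2) = (229 − 1) · (1/2) = 114 ≈ 114.0000.

E[X] = 114 = 114.0000.


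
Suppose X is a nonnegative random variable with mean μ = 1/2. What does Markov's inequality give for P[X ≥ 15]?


μ = E[X] = 1/2, a = 15.
Markov: P[X ≥ 15] ≤ μ/a = (1/2)/15 = 1/30.
Numerically: ≈ 0.03333.
(Since a = 15 > μ = 0.50000, the bound 1/30 is < 1 and informative.)

P[X ≥ 15] ≤ 1/30 ≈ 0.03333.


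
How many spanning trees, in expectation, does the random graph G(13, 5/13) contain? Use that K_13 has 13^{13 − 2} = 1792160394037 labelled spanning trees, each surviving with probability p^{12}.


K_13 has 13^{13 − 2} = 1792160394037 labelled spanning trees.
For each such spanning tree H, let X_H = 1 if all 12 edges of H are present in G. Then P[X_H = 1] = p^{12} = (5/13)^{12} = 244140625/23298085122481.
Summing the indicators: E[X] = Σ_H E[X_H] = 1792160394037 · p^{12} = 1792160394037 · 244140625/23298085122481 = 244140625/13.
Numerically: E[X] ≈ 1.878e+07.

E[X] = 1792160394037 · (5/13)^{12} = 244140625/13 ≈ 1.878e+07.


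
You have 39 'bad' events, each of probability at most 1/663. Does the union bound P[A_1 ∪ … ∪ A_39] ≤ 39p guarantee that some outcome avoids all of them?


Union bound: P[∪_{i=1}^{39} A_i] ≤ Σ_i P[A_i] ≤ 39·p = 39·(1/663) = 1/17.
Numerically: 1/17 ≈ 0.0588235.
Is 1/17 < 1? YES.
Since P[∪ A_i] ≤ 1/17 < 1, the complement has P[∩ A_i^c] ≥ 1 − 1/17 = 16/17 > 0, so some outcome avoids every A_i.

39·p = 1/17 ≈ 0.0588235; existence CERTIFIED by the union bound.


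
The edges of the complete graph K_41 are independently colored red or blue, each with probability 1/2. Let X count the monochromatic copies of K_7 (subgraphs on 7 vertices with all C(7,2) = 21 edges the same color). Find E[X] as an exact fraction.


Let X = Σ_S X_S over the C(41, 7) = 22481940 subsets S of size 7, where X_S = 1 if the K_7 on S is monochromatic.
For a fixed S, the K_7 on S has C(7, 2) = 21 edges. P[all 21 edges red] = (1/2)^21, and likewise for blue, so P[monochromatic] = 2·(1/2)^21 = 2^{1 − 21} = 1/1048576.
By linearity of expectation: E[X] = C(41, 7) · 2^{1 − 21} = 22481940 · 1/1048576 = 5620485/262144.
Numerically: E[X] ≈ 21.440.

E[X] = C(41,7)·2^(1−C(7,2)) = 5620485/262144 ≈ 21.440.


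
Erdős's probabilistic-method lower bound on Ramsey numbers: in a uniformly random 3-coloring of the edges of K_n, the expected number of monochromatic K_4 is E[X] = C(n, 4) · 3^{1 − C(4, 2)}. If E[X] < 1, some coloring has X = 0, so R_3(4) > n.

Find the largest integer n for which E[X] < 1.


We need C(n, 4) · 3^{1 − 6} < 1, i.e. C(n, 4) < 3^{6 − 1} = 243.
Check values of n near the boundary:
  n = 8: C(8, 4) = 70; 70 < 243? YES
  n = 9: C(9, 4) = 126; 126 < 243? YES
  n = 10: C(10, 4) = 210; 210 < 243? YES
  n = 11: C(11, 4) = 330; 330 < 243? NO
  n = 12: C(12, 4) = 495; 495 < 243? NO
The largest n with C(n, 4) < 243 is n = 10 (where E[X] = 70/81 ≈ 0.864198). Hence R_3(4) > 10, i.e. R_3(4) ≥ 11.

Largest n = 10; hence R_3(4) > 10.


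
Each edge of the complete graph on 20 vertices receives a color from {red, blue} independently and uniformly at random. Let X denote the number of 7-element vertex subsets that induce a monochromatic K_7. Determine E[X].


Let X = Σ_S X_S over the C(20, 7) = 77520 subsets S of size 7, where X_S = 1 if the K_7 on S is monochromatic.
For a fixed S, the K_7 on S has C(7, 2) = 21 edges. P[all 21 edges red] = (1/2)^21, and likewise for blue, so P[monochromatic] = 2·(1/2)^21 = 2^{1 − 21} = 1/1048576.
Summing: E[X] = C(20, 7) · 2^{1 − 21} = 77520 · 1/1048576 = 4845/65536.
Numerically: E[X] ≈ 0.0739.

E[X] = C(20,7)·2^(1−C(7,2)) = 4845/65536 ≈ 0.0739.


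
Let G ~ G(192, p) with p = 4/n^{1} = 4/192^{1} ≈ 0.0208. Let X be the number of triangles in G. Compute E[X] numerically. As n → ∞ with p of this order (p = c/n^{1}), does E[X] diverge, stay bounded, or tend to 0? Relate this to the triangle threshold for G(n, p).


Number of potential triangles: C(192, 3) = 1161280.
Each occurs with probability p³ ≈ (0.0208)³ ≈ 9.04225e-06.
By linearity: E[X] = C(192, 3)·p³ ≈ 1161280 · 9.04225e-06 ≈ 10.501.
Here α = 1, so p = 4/n is exactly at the triangle threshold p ~ 1/n. Asymptotically E[X] → c³/6 = 4³/6 = 32/3 ≈ 10.667, a bounded constant. In this regime the triangle count is asymptotically Poisson(c³/6).

E[X] ≈ 10.501; in regime p = Θ(1/n^{1}) E[X] stays bounded (at the triangle threshold p ~ 1/n).


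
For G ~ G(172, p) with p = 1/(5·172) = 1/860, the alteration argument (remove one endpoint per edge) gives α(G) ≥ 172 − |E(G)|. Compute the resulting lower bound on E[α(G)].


E[|E(G)|] = C(172, 2)·p = 14706 · (1/860) = 171/10.
E[α(G)] ≥ n − E[|E(G)|] = 172 − 171/10 = 1549/10.
Numerically: ≈ 154.90000.
(This is only a lower bound; the true E[α(G)] may be larger.)

E[α(G)] ≥ 1549/10 ≈ 154.90000.


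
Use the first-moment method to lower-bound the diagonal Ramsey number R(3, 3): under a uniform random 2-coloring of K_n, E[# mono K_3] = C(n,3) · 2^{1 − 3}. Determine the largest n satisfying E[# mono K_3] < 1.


We need C(n, 3) · 2^{1 − 3} < 1, i.e. C(n, 3) < 2^{3 − 1} = 4.
Check values of n near the boundary:
  n = 3: C(3, 3) = 1; 1 < 4? YES
  n = 4: C(4, 3) = 4; 4 < 4? NO
The largest n with C(n, 3) < 4 is n = 3 (where E[X] = 1/4 ≈ 0.25000). Hence R(3, 3) > 3, i.e. R(3, 3) ≥ 4.

Largest n = 3; hence R(3, 3) > 3.


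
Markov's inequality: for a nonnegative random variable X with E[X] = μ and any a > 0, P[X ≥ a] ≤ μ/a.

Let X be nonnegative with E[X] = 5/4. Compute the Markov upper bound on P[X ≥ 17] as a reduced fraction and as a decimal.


μ = E[X] = 5/4, a = 17.
Markov: P[X ≥ 17] ≤ μ/a = (5/4)/17 = 5/68.
Numerically: ≈ 0.073529.
(Since a = 17 > μ = 1.250000, the bound 5/68 is < 1 and informative.)

P[X ≥ 17] ≤ 5/68 ≈ 0.073529.


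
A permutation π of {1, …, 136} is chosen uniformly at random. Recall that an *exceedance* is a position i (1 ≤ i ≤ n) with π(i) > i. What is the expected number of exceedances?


Write X = Σ_{i=1}^{136} X_i, where X_i = 1_{π(i) > i}.
For each fixed i, π(i) is uniform over {1, …, 136} (marginal of a uniform permutation), so P[π(i) > i] = (n − i)/n. Summing: Σ_{i=1}^{136} (n − i)/n = (0 + 1 + … + 135)/136 = 136(136 − 1)/(2·136) = (136 − 1)/2.
Hence E[X] = Σ_{i=1}^{136} (136 − i)/136 = 135/2 ≈ 67.5000.

E[X] = 135/2 = 67.5000.


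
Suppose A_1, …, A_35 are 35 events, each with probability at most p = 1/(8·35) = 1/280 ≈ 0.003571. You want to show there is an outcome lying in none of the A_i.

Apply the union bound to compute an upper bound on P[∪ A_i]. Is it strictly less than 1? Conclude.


Union bound: P[∪_{i=1}^{35} A_i] ≤ Σ_i P[A_i] ≤ 35·p = 35·(1/280) = 1/8.
Numerically: 1/8 ≈ 0.125000.
Is 1/8 < 1? YES.
Since P[∪ A_i] ≤ 1/8 < 1, the complement has P[∩ A_i^c] ≥ 1 − 1/8 = 7/8 > 0, so some outcome avoids every A_i.

35·p = 1/8 ≈ 0.125000; existence CERTIFIED by the union bound.


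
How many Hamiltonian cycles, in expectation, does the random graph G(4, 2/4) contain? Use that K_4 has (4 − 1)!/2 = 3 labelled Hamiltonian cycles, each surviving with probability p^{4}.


K_4 has (4 − 1)!/2 = 3 labelled Hamiltonian cycles.
For each such Hamiltonian cycle H, let X_H = 1 if all 4 edges of H are present in G. Then P[X_H = 1] = p^{4} = (1/2)^{4} = 1/16.
By linearity: E[X] = Σ_H E[X_H] = 3 · p^{4} = 3 · 1/16 = 3/16.
Numerically: E[X] ≈ 0.1875.

E[X] = 3 · (1/2)^{4} = 3/16 ≈ 0.1875.


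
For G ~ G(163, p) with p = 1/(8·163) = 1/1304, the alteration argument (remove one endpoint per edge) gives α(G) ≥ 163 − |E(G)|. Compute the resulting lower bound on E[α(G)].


E[|E(G)|] = C(163, 2)·p = 13203 · (1/1304) = 81/8.
E[α(G)] ≥ n − E[|E(G)|] = 163 − 81/8 = 1223/8.
Numerically: ≈ 152.875000.
(This is only a lower bound; the true E[α(G)] may be larger.)

E[α(G)] ≥ 1223/8 ≈ 152.875000.


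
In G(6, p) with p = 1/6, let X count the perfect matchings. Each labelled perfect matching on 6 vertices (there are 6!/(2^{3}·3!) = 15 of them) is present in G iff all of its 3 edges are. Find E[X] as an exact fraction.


K_6 has 6!/(2^{3}·3!) = 15 labelled perfect matchings.
For each such perfect matching H, let X_H = 1 if all 3 edges of H are present in G. Then P[X_H = 1] = p^{3} = (1/6)^{3} = 1/216.
By linearity: E[X] = Σ_H E[X_H] = 15 · p^{3} = 15 · 1/216 = 5/72.
Numerically: E[X] ≈ 0.06944.

E[X] = 15 · (1/6)^{3} = 5/72 ≈ 0.06944.


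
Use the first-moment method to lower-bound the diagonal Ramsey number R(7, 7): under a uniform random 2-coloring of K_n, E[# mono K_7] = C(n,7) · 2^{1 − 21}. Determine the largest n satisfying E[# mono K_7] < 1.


We need C(n, 7) · 2^{1 − 21} < 1, i.e. C(n, 7) < 2^{21 − 1} = 1048576.
Check values of n near the boundary:
  n = 26: C(26, 7) = 657800; 657800 < 1048576? YES
  n = 27: C(27, 7) = 888030; 888030 < 1048576? YES
  n = 28: C(28, 7) = 1184040; 1184040 < 1048576? NO
  n = 29: C(29, 7) = 1560780; 1560780 < 1048576? NO
The largest n with C(n, 7) < 1048576 is n = 27 (where E[X] = 444015/524288 ≈ 0.8469). Hence R(7, 7) > 27, i.e. R(7, 7) ≥ 28.

Largest n = 27; hence R(7, 7) > 27.


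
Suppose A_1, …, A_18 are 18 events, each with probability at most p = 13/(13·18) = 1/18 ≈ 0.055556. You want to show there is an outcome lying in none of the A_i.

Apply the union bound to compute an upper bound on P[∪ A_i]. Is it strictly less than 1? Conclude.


Union bound: P[∪_{i=1}^{18} A_i] ≤ Σ_i P[A_i] ≤ 18·p = 18·(1/18) = 1.
Numerically: 1 ≈ 1.000000.
Is 1 < 1? NO.
Since the bound 1 is ≥ 1, the union bound is uninformative here; it does NOT by itself certify existence.

18·p = 1 ≈ 1.000000; existence NOT certified by the union bound.


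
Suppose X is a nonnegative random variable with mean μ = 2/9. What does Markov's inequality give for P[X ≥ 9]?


μ = E[X] = 2/9, a = 9.
Markov: P[X ≥ 9] ≤ μ/a = (2/9)/9 = 2/81.
Numerically: ≈ 0.0247.
(Since a = 9 > μ = 0.2222, the bound 2/81 is < 1 and informative.)

P[X ≥ 9] ≤ 2/81 ≈ 0.0247.


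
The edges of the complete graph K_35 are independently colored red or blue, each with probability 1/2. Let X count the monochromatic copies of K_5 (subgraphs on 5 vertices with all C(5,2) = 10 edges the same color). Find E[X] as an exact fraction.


Let X = Σ_S X_S over the C(35, 5) = 324632 subsets S of size 5, where X_S = 1 if the K_5 on S is monochromatic.
For a fixed S, the K_5 on S has C(5, 2) = 10 edges. P[all 10 edges red] = (1/2)^10, and likewise for blue, so P[monochromatic] = 2·(1/2)^10 = 2^{1 − 10} = 1/512.
By linearity of expectation: E[X] = C(35, 5) · 2^{1 − 10} = 324632 · 1/512 = 40579/64.
Numerically: E[X] ≈ 634.0469.

E[X] = C(35,5)·2^(1−C(5,2)) = 40579/64 ≈ 634.0469.


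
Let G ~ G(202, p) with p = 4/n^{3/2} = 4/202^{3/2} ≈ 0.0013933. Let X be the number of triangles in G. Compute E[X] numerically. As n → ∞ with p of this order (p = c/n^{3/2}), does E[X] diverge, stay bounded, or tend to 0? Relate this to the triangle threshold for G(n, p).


Number of potential triangles: C(202, 3) = 1353400.
Each occurs with probability p³ ≈ (0.0013933)³ ≈ 2.7045736e-09.
By linearity: E[X] = C(202, 3)·p³ ≈ 1353400 · 2.7045736e-09 ≈ 0.00366.
Since α = 3/2 > 1, p = c/n^{3/2} = o(1/n) is below the triangle threshold p ~ 1/n. Asymptotically E[X] ~ (c³/6)·n^{3(1−α)} = (4³/6)·n^{-1.5} → 0, so by Markov's inequality G has no triangles w.h.p.

E[X] ≈ 0.00366; in regime p = Θ(1/n^{3/2}) E[X] tends to 0 (below the triangle threshold p ~ 1/n).


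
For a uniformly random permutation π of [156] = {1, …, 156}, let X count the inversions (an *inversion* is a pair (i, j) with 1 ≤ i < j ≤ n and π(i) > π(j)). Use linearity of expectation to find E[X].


Write X = Σ X_I over the C(156, 2) = 12090 pairs i < j, with X_I the indicator of one inversion.
There are 12090 indicators.
For each fixed pair i < j, the values π(i) and π(j) are two distinct elements of {1, …, 156} in uniformly random order; by symmetry P[π(i) > π(j)] = 1/2.
By linearity: E[X] = 12090 · (1/2) = C(156, 2) · (1/2) = 12090/2 = 6045 ≈ 6045.000.

E[X] = 6045 = 6045.000.


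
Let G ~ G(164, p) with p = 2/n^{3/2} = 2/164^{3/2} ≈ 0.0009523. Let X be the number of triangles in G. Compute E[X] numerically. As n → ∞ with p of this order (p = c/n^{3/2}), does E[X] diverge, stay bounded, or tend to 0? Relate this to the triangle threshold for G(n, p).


Number of potential triangles: C(164, 3) = 721764.
Each occurs with probability p³ ≈ (0.0009523)³ ≈ 8.635603e-10.
By linearity: E[X] = C(164, 3)·p³ ≈ 721764 · 8.635603e-10 ≈ 0.0006.
Since α = 3/2 > 1, p = c/n^{3/2} = o(1/n) is below the triangle threshold p ~ 1/n. Asymptotically E[X] ~ (c³/6)·n^{3(1−α)} = (2³/6)·n^{-1.5} → 0, so by Markov's inequality G has no triangles w.h.p.

E[X] ≈ 0.0006; in regime p = Θ(1/n^{3/2}) E[X] tends to 0 (below the triangle threshold p ~ 1/n).


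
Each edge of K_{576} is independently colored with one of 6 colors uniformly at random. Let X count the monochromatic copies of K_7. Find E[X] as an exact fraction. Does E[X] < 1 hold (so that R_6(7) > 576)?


E[X] = C(576, 7) · 6^{1 − 21} = 4023771393470400 · 6^{−20} = 4023771393470400/3656158440062976.
As a reduced fraction: E[X] = 6985714224775/6347497291776 ≈ 1.101.
Is E[X] < 1? NO.
Since E[X] ≥ 1, the first-moment bound is inconclusive at n = 576; it does NOT by itself certify R_6(7) > 576.

E[X] = 6985714224775/6347497291776 ≈ 1.101; E[X] ≥ 1; first-moment method inconclusive here.


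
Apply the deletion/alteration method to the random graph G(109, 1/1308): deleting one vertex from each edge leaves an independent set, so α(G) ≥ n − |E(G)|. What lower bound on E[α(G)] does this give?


E[|E(G)|] = C(109, 2)·p = 5886 · (1/1308) = 9/2.
E[α(G)] ≥ n − E[|E(G)|] = 109 − 9/2 = 209/2.
Numerically: ≈ 104.500.
(This is only a lower bound; the true E[α(G)] may be larger.)

E[α(G)] ≥ 209/2 ≈ 104.500.


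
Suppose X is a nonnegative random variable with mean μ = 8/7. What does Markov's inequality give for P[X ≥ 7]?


μ = E[X] = 8/7, a = 7.
Markov: P[X ≥ 7] ≤ μ/a = (8/7)/7 = 8/49.
Numerically: ≈ 0.1633.
(Since a = 7 > μ = 1.1429, the bound 8/49 is < 1 and informative.)

P[X ≥ 7] ≤ 8/49 ≈ 0.1633.


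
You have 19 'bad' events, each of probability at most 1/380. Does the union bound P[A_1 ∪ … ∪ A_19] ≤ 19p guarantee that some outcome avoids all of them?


Union bound: P[∪_{i=1}^{19} A_i] ≤ Σ_i P[A_i] ≤ 19·p = 19·(1/380) = 1/20.
Numerically: 1/20 ≈ 0.050000.
Is 1/20 < 1? YES.
Since P[∪ A_i] ≤ 1/20 < 1, the complement has P[∩ A_i^c] ≥ 1 − 1/20 = 19/20 > 0, so some outcome avoids every A_i.

19·p = 1/20 ≈ 0.050000; existence CERTIFIED by the union bound.


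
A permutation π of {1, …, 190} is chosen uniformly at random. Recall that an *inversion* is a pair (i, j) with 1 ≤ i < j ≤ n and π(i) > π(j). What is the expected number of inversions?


Write X = Σ X_I over the C(190, 2) = 17955 pairs i < j, with X_I the indicator of one inversion.
There are 17955 indicators.
For each fixed pair i < j, the values π(i) and π(j) are two distinct elements of {1, …, 190} in uniformly random order; by symmetry P[π(i) > π(j)] = 1/2.
By linearity: E[X] = 17955 · (1/2) = C(190, 2) · (1/2) = 17955/2 = 17955/2 ≈ 8977.500000.

E[X] = 17955/2 = 8977.500000.


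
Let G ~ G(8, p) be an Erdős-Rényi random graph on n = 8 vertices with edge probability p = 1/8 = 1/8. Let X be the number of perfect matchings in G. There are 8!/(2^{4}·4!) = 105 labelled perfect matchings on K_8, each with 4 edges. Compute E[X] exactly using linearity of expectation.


K_8 has 8!/(2^{4}·4!) = 105 labelled perfect matchings.
For each such perfect matching H, let X_H = 1 if all 4 edges of H are present in G. Then P[X_H = 1] = p^{4} = (1/8)^{4} = 1/4096.
By linearity: E[X] = Σ_H E[X_H] = 105 · p^{4} = 105 · 1/4096 = 105/4096.
Numerically: E[X] ≈ 0.025635.

E[X] = 105 · (1/8)^{4} = 105/4096 ≈ 0.025635.


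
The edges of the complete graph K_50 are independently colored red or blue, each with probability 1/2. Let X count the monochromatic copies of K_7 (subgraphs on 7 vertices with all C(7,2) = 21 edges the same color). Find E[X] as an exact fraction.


Let X = Σ_S X_S over the C(50, 7) = 99884400 subsets S of size 7, where X_S = 1 if the K_7 on S is monochromatic.
For a fixed S, the K_7 on S has C(7, 2) = 21 edges. P[all 21 edges red] = (1/2)^21, and likewise for blue, so P[monochromatic] = 2·(1/2)^21 = 2^{1 − 21} = 1/1048576.
By linearity of expectation: E[X] = C(50, 7) · 2^{1 − 21} = 99884400 · 1/1048576 = 6242775/65536.
Numerically: E[X] ≈ 95.2572.

E[X] = C(50,7)·2^(1−C(7,2)) = 6242775/65536 ≈ 95.2572.


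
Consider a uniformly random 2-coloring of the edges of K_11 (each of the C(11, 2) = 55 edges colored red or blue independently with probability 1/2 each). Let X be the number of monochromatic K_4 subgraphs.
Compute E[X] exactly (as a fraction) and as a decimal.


Let X = Σ_S X_S over the C(11, 4) = 330 subsets S of size 4, where X_S = 1 if the K_4 on S is monochromatic.
For a fixed S, the K_4 on S has C(4, 2) = 6 edges. P[all 6 edges red] = (1/2)^6, and likewise for blue, so P[monochromatic] = 2·(1/2)^6 = 2^{1 − 6} = 1/32.
By linearity of expectation: E[X] = C(11, 4) · 2^{1 − 6} = 330 · 1/32 = 165/16.
Numerically: E[X] ≈ 10.312.

E[X] = C(11,4)·2^(1−C(4,2)) = 165/16 ≈ 10.312.


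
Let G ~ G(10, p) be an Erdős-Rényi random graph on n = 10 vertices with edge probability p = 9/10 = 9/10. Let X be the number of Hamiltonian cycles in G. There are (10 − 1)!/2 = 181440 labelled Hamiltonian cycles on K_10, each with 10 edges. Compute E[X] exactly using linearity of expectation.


K_10 has (10 − 1)!/2 = 181440 labelled Hamiltonian cycles.
For each such Hamiltonian cycle H, let X_H = 1 if all 10 edges of H are present in G. Then P[X_H = 1] = p^{10} = (9/10)^{10} = 3486784401/10000000000.
By linearity of expectation: E[X] = Σ_H E[X_H] = 181440 · p^{10} = 181440 · 3486784401/10000000000 = 1977006755367/31250000.
Numerically: E[X] ≈ 63264.2.

E[X] = 181440 · (9/10)^{10} = 1977006755367/31250000 ≈ 63264.2.


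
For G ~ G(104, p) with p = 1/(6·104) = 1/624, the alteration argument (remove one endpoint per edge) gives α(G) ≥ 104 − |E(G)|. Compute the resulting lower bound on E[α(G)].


E[|E(G)|] = C(104, 2)·p = 5356 · (1/624) = 103/12.
E[α(G)] ≥ n − E[|E(G)|] = 104 − 103/12 = 1145/12.
Numerically: ≈ 95.416667.
(This is only a lower bound; the true E[α(G)] may be larger.)

E[α(G)] ≥ 1145/12 ≈ 95.416667.


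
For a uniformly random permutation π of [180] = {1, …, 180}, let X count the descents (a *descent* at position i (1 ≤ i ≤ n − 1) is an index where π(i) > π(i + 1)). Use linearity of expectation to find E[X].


Write X = Σ X_I over i = 1, …, 179, with X_I the indicator of one descent.
There are 179 indicators.
For each fixed i, the pair (π(i), π(i+1)) is a uniformly random ordered pair of distinct values from {1, …, 180}; by symmetry P[π(i) > π(i+1)] = 1/2.
By linearity: E[X] = 179 · (1/2) = (180 − 1) · (1/2) = 179/2 ≈ 89.500.

E[X] = 179/2 = 89.500.


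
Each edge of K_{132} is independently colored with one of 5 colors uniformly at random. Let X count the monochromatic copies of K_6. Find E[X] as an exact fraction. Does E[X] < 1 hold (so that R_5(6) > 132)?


E[X] = C(132, 6) · 5^{1 − 15} = 6547258432 · 5^{−14} = 6547258432/6103515625.
As a reduced fraction: E[X] = 6547258432/6103515625 ≈ 1.07270.
Is E[X] < 1? NO.
Since E[X] ≥ 1, the first-moment bound is inconclusive at n = 132; it does NOT by itself certify R_5(6) > 132.

E[X] = 6547258432/6103515625 ≈ 1.07270; E[X] ≥ 1; first-moment method inconclusive here.


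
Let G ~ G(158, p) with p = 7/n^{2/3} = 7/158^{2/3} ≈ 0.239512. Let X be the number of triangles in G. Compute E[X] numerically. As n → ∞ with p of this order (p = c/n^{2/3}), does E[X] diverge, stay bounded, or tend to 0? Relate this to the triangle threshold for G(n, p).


Number of potential triangles: C(158, 3) = 644956.
Each occurs with probability p³ ≈ (0.239512)³ ≈ 1.37397853e-02.
By linearity: E[X] = C(158, 3)·p³ ≈ 644956 · 1.37397853e-02 ≈ 8861.556962.
Since α = 2/3 < 1, p = c/n^{2/3} ≫ 1/n is above the triangle threshold p ~ 1/n. Asymptotically E[X] ~ (c³/6)·n^{3(1−α)} = (7³/6)·n^{1} → ∞; triangles are abundant w.h.p.

E[X] ≈ 8861.556962; in regime p = Θ(1/n^{2/3}) E[X] diverges (above the triangle threshold p ~ 1/n).


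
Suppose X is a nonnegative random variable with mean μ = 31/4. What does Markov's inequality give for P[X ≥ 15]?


μ = E[X] = 31/4, a = 15.
Markov: P[X ≥ 15] ≤ μ/a = (31/4)/15 = 31/60.
Numerically: ≈ 0.516667.
(Since a = 15 > μ = 7.750000, the bound 31/60 is < 1 and informative.)

P[X ≥ 15] ≤ 31/60 ≈ 0.516667.


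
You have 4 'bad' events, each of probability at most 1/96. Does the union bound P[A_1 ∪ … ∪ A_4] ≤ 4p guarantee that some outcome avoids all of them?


Union bound: P[∪_{i=1}^{4} A_i] ≤ Σ_i P[A_i] ≤ 4·p = 4·(1/96) = 1/24.
Numerically: 1/24 ≈ 0.041667.
Is 1/24 < 1? YES.
Since P[∪ A_i] ≤ 1/24 < 1, the complement has P[∩ A_i^c] ≥ 1 − 1/24 = 23/24 > 0, so some outcome avoids every A_i.

4·p = 1/24 ≈ 0.041667; existence CERTIFIED by the union bound.


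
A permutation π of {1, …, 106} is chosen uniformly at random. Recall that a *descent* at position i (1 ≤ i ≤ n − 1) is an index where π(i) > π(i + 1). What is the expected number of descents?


Write X = Σ X_I over i = 1, …, 105, with X_I the indicator of one descent.
There are 105 indicators.
For each fixed i, the pair (π(i), π(i+1)) is a uniformly random ordered pair of distinct values from {1, …, 106}; by symmetry P[π(i) > π(i+1)] = 1/2.
By linearity: E[X] = 105 · (1/2) = (106 − 1) · (1/2) = 105/2 ≈ 52.5000.

E[X] = 105/2 = 52.5000.


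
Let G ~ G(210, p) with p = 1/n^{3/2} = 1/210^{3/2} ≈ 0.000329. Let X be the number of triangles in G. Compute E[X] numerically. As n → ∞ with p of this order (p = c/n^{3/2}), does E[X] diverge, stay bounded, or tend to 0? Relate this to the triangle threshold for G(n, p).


Number of potential triangles: C(210, 3) = 1521520.
Each occurs with probability p³ ≈ (0.000329)³ ≈ 3.54824e-11.
By linearity: E[X] = C(210, 3)·p³ ≈ 1521520 · 3.54824e-11 ≈ 0.000.
Since α = 3/2 > 1, p = c/n^{3/2} = o(1/n) is below the triangle threshold p ~ 1/n. Asymptotically E[X] ~ (c³/6)·n^{3(1−α)} = (1³/6)·n^{-1.5} → 0, so by Markov's inequality G has no triangles w.h.p.

E[X] ≈ 0.000; in regime p = Θ(1/n^{3/2}) E[X] tends to 0 (below the triangle threshold p ~ 1/n).


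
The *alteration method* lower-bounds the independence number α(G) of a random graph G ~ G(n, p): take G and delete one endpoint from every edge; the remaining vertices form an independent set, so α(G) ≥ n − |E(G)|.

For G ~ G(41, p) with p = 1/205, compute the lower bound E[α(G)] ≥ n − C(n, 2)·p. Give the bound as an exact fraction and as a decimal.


E[|E(G)|] = C(41, 2)·p = 820 · (1/205) = 4.
E[α(G)] ≥ n − E[|E(G)|] = 41 − 4 = 37.
Numerically: ≈ 37.000.
(This is only a lower bound; the true E[α(G)] may be larger.)

E[α(G)] ≥ 37 ≈ 37.000.


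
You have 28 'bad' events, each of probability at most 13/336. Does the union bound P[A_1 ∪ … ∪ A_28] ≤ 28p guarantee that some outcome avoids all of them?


Union bound: P[∪_{i=1}^{28} A_i] ≤ Σ_i P[A_i] ≤ 28·p = 28·(13/336) = 13/12.
Numerically: 13/12 ≈ 1.083333.
Is 13/12 < 1? NO.
Since the bound 13/12 is ≥ 1, the union bound is uninformative here; it does NOT by itself certify existence.

28·p = 13/12 ≈ 1.083333; existence NOT certified by the union bound.


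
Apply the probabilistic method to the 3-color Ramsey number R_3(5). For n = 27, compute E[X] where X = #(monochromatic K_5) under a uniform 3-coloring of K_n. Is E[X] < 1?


E[X] = C(27, 5) · 3^{1 − 10} = 80730 · 3^{−9} = 80730/19683.
As a reduced fraction: E[X] = 2990/729 ≈ 4.102.
Is E[X] < 1? NO.
Since E[X] ≥ 1, the first-moment bound is inconclusive at n = 27; it does NOT by itself certify R_3(5) > 27.

E[X] = 2990/729 ≈ 4.102; E[X] ≥ 1; first-moment method inconclusive here.


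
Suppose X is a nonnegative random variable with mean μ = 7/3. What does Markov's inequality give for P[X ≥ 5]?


μ = E[X] = 7/3, a = 5.
Markov: P[X ≥ 5] ≤ μ/a = (7/3)/5 = 7/15.
Numerically: ≈ 0.467.
(Since a = 5 > μ = 2.333, the bound 7/15 is < 1 and informative.)

P[X ≥ 5] ≤ 7/15 ≈ 0.467.


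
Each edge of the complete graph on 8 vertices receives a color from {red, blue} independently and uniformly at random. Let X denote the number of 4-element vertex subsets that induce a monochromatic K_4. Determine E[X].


Let X = Σ_S X_S over the C(8, 4) = 70 subsets S of size 4, where X_S = 1 if the K_4 on S is monochromatic.
For a fixed S, the K_4 on S has C(4, 2) = 6 edges. P[all 6 edges red] = (1/2)^6, and likewise for blue, so P[monochromatic] = 2·(1/2)^6 = 2^{1 − 6} = 1/32.
By linearity: E[X] = C(8, 4) · 2^{1 − 6} = 70 · 1/32 = 35/16.
Numerically: E[X] ≈ 2.18750.

E[X] = C(8,4)·2^(1−C(4,2)) = 35/16 ≈ 2.18750.


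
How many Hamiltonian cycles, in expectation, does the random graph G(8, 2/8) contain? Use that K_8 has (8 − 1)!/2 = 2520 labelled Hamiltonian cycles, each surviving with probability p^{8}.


K_8 has (8 − 1)!/2 = 2520 labelled Hamiltonian cycles.
For each such Hamiltonian cycle H, let X_H = 1 if all 8 edges of H are present in G. Then P[X_H = 1] = p^{8} = (1/4)^{8} = 1/65536.
Summing the indicators: E[X] = Σ_H E[X_H] = 2520 · p^{8} = 2520 · 1/65536 = 315/8192.
Numerically: E[X] ≈ 0.03845.

E[X] = 2520 · (1/4)^{8} = 315/8192 ≈ 0.03845.


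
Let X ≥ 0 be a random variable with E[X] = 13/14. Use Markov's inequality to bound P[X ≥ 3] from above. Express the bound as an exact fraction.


μ = E[X] = 13/14, a = 3.
Markov: P[X ≥ 3] ≤ μ/a = (13/14)/3 = 13/42.
Numerically: ≈ 0.309524.
(Since a = 3 > μ = 0.928571, the bound 13/42 is < 1 and informative.)

P[X ≥ 3] ≤ 13/42 ≈ 0.309524.


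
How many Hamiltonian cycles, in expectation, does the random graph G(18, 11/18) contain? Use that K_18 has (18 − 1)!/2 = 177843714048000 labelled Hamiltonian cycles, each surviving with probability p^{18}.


K_18 has (18 − 1)!/2 = 177843714048000 labelled Hamiltonian cycles.
For each such Hamiltonian cycle H, let X_H = 1 if all 18 edges of H are present in G. Then P[X_H = 1] = p^{18} = (11/18)^{18} = 5559917313492231481/39346408075296537575424.
Summing the indicators: E[X] = Σ_H E[X_H] = 177843714048000 · p^{18} = 177843714048000 · 5559917313492231481/39346408075296537575424 = 82786473808235140223154875/3294258113514384.
Numerically: E[X] ≈ 2.51e+10.

E[X] = 177843714048000 · (11/18)^{18} = 82786473808235140223154875/3294258113514384 ≈ 2.51e+10.


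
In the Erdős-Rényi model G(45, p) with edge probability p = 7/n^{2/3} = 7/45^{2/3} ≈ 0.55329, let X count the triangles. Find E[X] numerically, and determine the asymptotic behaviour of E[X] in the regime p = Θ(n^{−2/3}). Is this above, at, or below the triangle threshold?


Number of potential triangles: C(45, 3) = 14190.
Each occurs with probability p³ ≈ (0.55329)³ ≈ 1.6938272e-01.
By linearity: E[X] = C(45, 3)·p³ ≈ 14190 · 1.6938272e-01 ≈ 2403.54074.
Since α = 2/3 < 1, p = c/n^{2/3} ≫ 1/n is above the triangle threshold p ~ 1/n. Asymptotically E[X] ~ (c³/6)·n^{3(1−α)} = (7³/6)·n^{1} → ∞; triangles are abundant w.h.p.

E[X] ≈ 2403.54074; in regime p = Θ(1/n^{2/3}) E[X] diverges (above the triangle threshold p ~ 1/n).


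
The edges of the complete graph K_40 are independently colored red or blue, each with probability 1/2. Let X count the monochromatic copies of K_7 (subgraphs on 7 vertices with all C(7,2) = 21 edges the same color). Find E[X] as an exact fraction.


Let X = Σ_S X_S over the C(40, 7) = 18643560 subsets S of size 7, where X_S = 1 if the K_7 on S is monochromatic.
For a fixed S, the K_7 on S has C(7, 2) = 21 edges. P[all 21 edges red] = (1/2)^21, and likewise for blue, so P[monochromatic] = 2·(1/2)^21 = 2^{1 − 21} = 1/1048576.
Summing: E[X] = C(40, 7) · 2^{1 − 21} = 18643560 · 1/1048576 = 2330445/131072.
Numerically: E[X] ≈ 17.780.

E[X] = C(40,7)·2^(1−C(7,2)) = 2330445/131072 ≈ 17.780.


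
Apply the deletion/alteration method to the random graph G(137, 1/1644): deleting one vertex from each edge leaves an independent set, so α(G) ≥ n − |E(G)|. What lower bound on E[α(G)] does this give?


E[|E(G)|] = C(137, 2)·p = 9316 · (1/1644) = 17/3.
E[α(G)] ≥ n − E[|E(G)|] = 137 − 17/3 = 394/3.
Numerically: ≈ 131.333.
(This is only a lower bound; the true E[α(G)] may be larger.)

E[α(G)] ≥ 394/3 ≈ 131.333.


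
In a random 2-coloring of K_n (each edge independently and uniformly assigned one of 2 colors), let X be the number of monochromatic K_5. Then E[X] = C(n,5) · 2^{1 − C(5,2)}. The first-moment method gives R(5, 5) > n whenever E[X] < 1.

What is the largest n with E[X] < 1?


We need C(n, 5) · 2^{1 − 10} < 1, i.e. C(n, 5) < 2^{10 − 1} = 512.
Check values of n near the boundary:
  n = 5: C(5, 5) = 1; 1 < 512? YES
  n = 6: C(6, 5) = 6; 6 < 512? YES
  n = 7: C(7, 5) = 21; 21 < 512? YES
  n = 8: C(8, 5) = 56; 56 < 512? YES
  n = 9: C(9, 5) = 126; 126 < 512? YES
  n = 10: C(10, 5) = 252; 252 < 512? YES
  n = 11: C(11, 5) = 462; 462 < 512? YES
  n = 12: C(12, 5) = 792; 792 < 512? NO
  n = 13: C(13, 5) = 1287; 1287 < 512? NO
The largest n with C(n, 5) < 512 is n = 11 (where E[X] = 231/256 ≈ 0.9023438). Hence R(5, 5) > 11, i.e. R(5, 5) ≥ 12.

Largest n = 11; hence R(5, 5) > 11.


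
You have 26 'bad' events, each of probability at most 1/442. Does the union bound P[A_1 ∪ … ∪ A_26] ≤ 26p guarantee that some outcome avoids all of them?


Union bound: P[∪_{i=1}^{26} A_i] ≤ Σ_i P[A_i] ≤ 26·p = 26·(1/442) = 1/17.
Numerically: 1/17 ≈ 0.059.
Is 1/17 < 1? YES.
Since P[∪ A_i] ≤ 1/17 < 1, the complement has P[∩ A_i^c] ≥ 1 − 1/17 = 16/17 > 0, so some outcome avoids every A_i.

26·p = 1/17 ≈ 0.059; existence CERTIFIED by the union bound.


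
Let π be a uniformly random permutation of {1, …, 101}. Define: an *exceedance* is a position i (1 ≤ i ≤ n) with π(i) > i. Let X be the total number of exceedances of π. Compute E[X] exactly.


Write X = Σ_{i=1}^{101} X_i, where X_i = 1_{π(i) > i}.
For each fixed i, π(i) is uniform over {1, …, 101} (marginal of a uniform permutation), so P[π(i) > i] = (n − i)/n. Summing: Σ_{i=1}^{101} (n − i)/n = (0 + 1 + … + 100)/101 = 101(101 − 1)/(2·101) = (101 − 1)/2.
Hence E[X] = Σ_{i=1}^{101} (101 − i)/101 = 50 ≈ 50.000.

E[X] = 50 = 50.000.


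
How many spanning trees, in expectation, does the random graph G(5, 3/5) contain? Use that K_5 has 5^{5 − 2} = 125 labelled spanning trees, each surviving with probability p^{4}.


K_5 has 5^{5 − 2} = 125 labelled spanning trees.
For each such spanning tree H, let X_H = 1 if all 4 edges of H are present in G. Then P[X_H = 1] = p^{4} = (3/5)^{4} = 81/625.
By linearity of expectation: E[X] = Σ_H E[X_H] = 125 · p^{4} = 125 · 81/625 = 81/5.
Numerically: E[X] ≈ 16.2.

E[X] = 125 · (3/5)^{4} = 81/5 ≈ 16.2.


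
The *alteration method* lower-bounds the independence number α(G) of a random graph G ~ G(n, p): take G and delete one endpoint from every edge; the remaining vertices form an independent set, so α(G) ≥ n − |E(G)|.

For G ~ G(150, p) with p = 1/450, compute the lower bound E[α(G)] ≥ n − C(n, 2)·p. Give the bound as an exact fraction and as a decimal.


E[|E(G)|] = C(150, 2)·p = 11175 · (1/450) = 149/6.
E[α(G)] ≥ n − E[|E(G)|] = 150 − 149/6 = 751/6.
Numerically: ≈ 125.166667.
(This is only a lower bound; the true E[α(G)] may be larger.)

E[α(G)] ≥ 751/6 ≈ 125.166667.


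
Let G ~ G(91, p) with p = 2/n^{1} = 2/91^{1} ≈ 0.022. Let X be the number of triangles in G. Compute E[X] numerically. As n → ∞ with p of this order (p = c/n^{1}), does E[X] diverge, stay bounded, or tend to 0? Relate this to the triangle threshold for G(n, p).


Number of potential triangles: C(91, 3) = 121485.
Each occurs with probability p³ ≈ (0.022)³ ≈ 1.06161e-05.
By linearity: E[X] = C(91, 3)·p³ ≈ 121485 · 1.06161e-05 ≈ 1.290.
Here α = 1, so p = 2/n is exactly at the triangle threshold p ~ 1/n. Asymptotically E[X] → c³/6 = 2³/6 = 4/3 ≈ 1.333, a bounded constant. In this regime the triangle count is asymptotically Poisson(c³/6).

E[X] ≈ 1.290; in regime p = Θ(1/n^{1}) E[X] stays bounded (at the triangle threshold p ~ 1/n).


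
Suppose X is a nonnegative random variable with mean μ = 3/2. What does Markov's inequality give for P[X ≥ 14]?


μ = E[X] = 3/2, a = 14.
Markov: P[X ≥ 14] ≤ μ/a = (3/2)/14 = 3/28.
Numerically: ≈ 0.107.
(Since a = 14 > μ = 1.500, the bound 3/28 is < 1 and informative.)

P[X ≥ 14] ≤ 3/28 ≈ 0.107.


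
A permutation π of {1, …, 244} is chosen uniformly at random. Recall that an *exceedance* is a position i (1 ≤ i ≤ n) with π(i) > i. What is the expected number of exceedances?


Write X = Σ_{i=1}^{244} X_i, where X_i = 1_{π(i) > i}.
For each fixed i, π(i) is uniform over {1, …, 244} (marginal of a uniform permutation), so P[π(i) > i] = (n − i)/n. Summing: Σ_{i=1}^{244} (n − i)/n = (0 + 1 + … + 243)/244 = 244(244 − 1)/(2·244) = (244 − 1)/2.
Hence E[X] = Σ_{i=1}^{244} (244 − i)/244 = 243/2 ≈ 121.50000.

E[X] = 243/2 = 121.50000.


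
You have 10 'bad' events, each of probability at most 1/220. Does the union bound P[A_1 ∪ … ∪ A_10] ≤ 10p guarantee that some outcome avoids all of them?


Union bound: P[∪_{i=1}^{10} A_i] ≤ Σ_i P[A_i] ≤ 10·p = 10·(1/220) = 1/22.
Numerically: 1/22 ≈ 0.045.
Is 1/22 < 1? YES.
Since P[∪ A_i] ≤ 1/22 < 1, the complement has P[∩ A_i^c] ≥ 1 − 1/22 = 21/22 > 0, so some outcome avoids every A_i.

10·p = 1/22 ≈ 0.045; existence CERTIFIED by the union bound.


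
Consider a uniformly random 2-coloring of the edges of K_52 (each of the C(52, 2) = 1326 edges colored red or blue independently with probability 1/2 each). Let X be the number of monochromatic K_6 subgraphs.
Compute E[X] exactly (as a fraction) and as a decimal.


Let X = Σ_S X_S over the C(52, 6) = 20358520 subsets S of size 6, where X_S = 1 if the K_6 on S is monochromatic.
For a fixed S, the K_6 on S has C(6, 2) = 15 edges. P[all 15 edges red] = (1/2)^15, and likewise for blue, so P[monochromatic] = 2·(1/2)^15 = 2^{1 − 15} = 1/16384.
By linearity of expectation: E[X] = C(52, 6) · 2^{1 − 15} = 20358520 · 1/16384 = 2544815/2048.
Numerically: E[X] ≈ 1242.585449.

E[X] = C(52,6)·2^(1−C(6,2)) = 2544815/2048 ≈ 1242.585449.


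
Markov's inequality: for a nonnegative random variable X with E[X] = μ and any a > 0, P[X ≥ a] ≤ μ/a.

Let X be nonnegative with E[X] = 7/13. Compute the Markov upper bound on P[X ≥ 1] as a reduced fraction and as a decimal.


μ = E[X] = 7/13, a = 1.
Markov: P[X ≥ 1] ≤ μ/a = (7/13)/1 = 7/13.
Numerically: ≈ 0.538.
(Since a = 1 > μ = 0.538, the bound 7/13 is < 1 and informative.)

P[X ≥ 1] ≤ 7/13 ≈ 0.538.
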